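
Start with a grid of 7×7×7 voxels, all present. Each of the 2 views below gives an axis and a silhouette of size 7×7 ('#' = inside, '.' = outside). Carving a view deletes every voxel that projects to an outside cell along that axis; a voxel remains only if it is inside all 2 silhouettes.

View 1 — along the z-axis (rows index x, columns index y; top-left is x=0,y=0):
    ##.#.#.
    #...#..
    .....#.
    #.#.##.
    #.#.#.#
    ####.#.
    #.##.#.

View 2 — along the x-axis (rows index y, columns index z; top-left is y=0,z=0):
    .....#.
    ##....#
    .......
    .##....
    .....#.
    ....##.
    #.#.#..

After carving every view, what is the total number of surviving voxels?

initial block: 7^3 = 343
[1] z-view keeps 24 columns → grid now 168
[2] x-view keeps 12 columns → grid now 34

|visual hull| = 34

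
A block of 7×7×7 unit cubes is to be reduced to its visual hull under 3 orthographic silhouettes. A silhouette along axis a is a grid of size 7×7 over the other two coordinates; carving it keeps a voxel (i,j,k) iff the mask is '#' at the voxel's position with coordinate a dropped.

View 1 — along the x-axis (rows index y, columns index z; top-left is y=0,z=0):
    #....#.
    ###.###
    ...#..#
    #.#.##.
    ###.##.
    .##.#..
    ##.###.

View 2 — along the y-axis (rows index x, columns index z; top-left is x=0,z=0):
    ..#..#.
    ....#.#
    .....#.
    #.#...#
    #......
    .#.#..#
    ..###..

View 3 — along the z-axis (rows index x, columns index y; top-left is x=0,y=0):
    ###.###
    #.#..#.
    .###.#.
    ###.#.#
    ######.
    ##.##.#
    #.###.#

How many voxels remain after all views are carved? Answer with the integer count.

voxel count = 35

full grid |V| = 343
step 1: project along x, AND mask (27/49) → |grid| = 189
step 2: project along y, AND mask (15/49) → |grid| = 56
step 3: project along z, AND mask (34/49) → |grid| = 35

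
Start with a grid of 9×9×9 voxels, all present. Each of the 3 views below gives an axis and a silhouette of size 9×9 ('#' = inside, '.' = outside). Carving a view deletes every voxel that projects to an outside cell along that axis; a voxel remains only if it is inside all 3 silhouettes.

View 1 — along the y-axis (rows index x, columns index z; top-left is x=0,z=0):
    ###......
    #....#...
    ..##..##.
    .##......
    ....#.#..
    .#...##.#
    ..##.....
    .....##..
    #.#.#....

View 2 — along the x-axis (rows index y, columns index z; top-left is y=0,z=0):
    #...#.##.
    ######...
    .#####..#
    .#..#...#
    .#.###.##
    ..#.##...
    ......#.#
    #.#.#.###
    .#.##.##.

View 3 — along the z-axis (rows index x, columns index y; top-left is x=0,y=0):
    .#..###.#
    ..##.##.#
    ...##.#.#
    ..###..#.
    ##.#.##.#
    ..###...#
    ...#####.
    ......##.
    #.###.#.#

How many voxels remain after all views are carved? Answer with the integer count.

start: 9×9×9 = 729 voxels
  1. axis=1 (XZ plane), |mask|=24  ⇒  voxels=216
  2. axis=0 (YZ plane), |mask|=41  ⇒  voxels=105
  3. axis=2 (XY plane), |mask|=41  ⇒  voxels=49

|visual hull| = 49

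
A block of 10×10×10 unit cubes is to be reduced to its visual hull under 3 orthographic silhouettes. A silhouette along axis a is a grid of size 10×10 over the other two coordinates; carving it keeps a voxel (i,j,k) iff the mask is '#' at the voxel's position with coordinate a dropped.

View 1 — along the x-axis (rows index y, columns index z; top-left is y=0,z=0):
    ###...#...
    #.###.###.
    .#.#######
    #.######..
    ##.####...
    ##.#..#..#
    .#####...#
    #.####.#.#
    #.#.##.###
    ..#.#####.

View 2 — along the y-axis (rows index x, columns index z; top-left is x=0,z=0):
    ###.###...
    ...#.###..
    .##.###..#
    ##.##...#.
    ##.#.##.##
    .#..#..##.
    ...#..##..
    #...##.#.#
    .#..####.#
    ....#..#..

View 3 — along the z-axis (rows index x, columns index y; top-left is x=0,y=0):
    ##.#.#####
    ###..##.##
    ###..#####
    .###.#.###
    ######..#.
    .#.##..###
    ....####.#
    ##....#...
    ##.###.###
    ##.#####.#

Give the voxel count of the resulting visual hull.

voxel count = 202

full grid |V| = 1000
step 1: project along x, AND mask (63/100) → |grid| = 630
step 2: project along y, AND mask (48/100) → |grid| = 308
step 3: project along z, AND mask (67/100) → |grid| = 202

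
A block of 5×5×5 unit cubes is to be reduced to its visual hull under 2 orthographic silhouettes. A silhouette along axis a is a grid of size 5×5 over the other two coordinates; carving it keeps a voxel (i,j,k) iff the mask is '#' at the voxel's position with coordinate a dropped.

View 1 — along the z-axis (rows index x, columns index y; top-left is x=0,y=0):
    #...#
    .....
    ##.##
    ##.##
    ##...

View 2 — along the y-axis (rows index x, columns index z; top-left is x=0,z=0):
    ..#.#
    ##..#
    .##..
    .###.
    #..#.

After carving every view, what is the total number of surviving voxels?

28 voxels

initial block: 5^3 = 125
carve view 1 (along z, XY-mask fill 12/25): 60 voxels remain
carve view 2 (along y, XZ-mask fill 12/25): 28 voxels remain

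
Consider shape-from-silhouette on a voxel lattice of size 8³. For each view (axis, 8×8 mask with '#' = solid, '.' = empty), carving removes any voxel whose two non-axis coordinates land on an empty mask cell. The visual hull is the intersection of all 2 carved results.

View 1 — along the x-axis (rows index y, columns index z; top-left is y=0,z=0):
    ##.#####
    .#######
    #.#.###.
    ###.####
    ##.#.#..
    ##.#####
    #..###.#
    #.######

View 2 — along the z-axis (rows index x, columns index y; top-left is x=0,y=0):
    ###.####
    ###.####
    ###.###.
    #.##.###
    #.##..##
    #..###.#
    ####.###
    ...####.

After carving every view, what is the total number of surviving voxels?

full grid |V| = 512
V1 x: intersect with YZ mask (49 set) -- 392 left
V2 z: intersect with XY mask (47 set) -- 288 left

voxel count = 288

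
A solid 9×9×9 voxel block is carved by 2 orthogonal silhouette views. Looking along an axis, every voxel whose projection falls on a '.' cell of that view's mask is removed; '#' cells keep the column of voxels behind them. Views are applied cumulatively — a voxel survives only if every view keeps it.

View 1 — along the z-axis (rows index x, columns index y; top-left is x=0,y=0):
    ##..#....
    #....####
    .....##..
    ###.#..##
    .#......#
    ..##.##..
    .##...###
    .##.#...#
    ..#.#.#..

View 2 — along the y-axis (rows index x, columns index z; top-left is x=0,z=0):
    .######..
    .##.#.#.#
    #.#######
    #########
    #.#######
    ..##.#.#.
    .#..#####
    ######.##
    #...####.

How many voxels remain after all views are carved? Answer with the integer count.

|visual hull| = 222

start: 9×9×9 = 729 voxels
carve view 1 (along z, XY-mask fill 34/81): 306 voxels remain
carve view 2 (along y, XZ-mask fill 59/81): 222 voxels remain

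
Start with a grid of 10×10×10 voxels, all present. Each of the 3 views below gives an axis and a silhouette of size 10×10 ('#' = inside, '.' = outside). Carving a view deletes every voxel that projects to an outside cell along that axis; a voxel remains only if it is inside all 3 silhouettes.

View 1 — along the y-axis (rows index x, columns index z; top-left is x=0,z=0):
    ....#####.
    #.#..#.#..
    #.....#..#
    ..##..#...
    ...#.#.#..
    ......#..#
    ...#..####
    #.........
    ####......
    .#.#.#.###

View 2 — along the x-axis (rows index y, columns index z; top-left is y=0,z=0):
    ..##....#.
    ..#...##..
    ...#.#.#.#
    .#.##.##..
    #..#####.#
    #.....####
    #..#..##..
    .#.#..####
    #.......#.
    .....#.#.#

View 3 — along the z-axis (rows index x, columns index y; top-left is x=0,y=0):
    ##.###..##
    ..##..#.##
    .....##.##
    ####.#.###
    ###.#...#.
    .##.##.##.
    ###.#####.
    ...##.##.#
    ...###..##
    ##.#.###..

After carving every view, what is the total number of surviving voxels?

full grid |V| = 1000
  1. axis=1 (XZ plane), |mask|=36  ⇒  voxels=360
  2. axis=0 (YZ plane), |mask|=42  ⇒  voxels=172
  3. axis=2 (XY plane), |mask|=59  ⇒  voxels=105

remaining voxels: 105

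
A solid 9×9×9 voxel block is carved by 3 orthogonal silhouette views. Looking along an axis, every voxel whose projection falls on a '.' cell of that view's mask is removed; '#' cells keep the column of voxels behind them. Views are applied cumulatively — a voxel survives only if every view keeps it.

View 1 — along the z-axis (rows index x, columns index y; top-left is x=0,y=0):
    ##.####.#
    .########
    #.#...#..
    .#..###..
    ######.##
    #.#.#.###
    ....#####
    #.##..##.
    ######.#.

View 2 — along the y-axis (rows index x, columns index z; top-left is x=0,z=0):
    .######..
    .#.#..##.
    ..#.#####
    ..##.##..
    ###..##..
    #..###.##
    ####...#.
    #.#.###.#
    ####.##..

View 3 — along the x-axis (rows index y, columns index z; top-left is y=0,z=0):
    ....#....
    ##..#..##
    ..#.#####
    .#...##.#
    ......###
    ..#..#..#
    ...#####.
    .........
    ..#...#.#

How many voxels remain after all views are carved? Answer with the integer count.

voxel count = 97

start: 9×9×9 = 729 voxels
step 1: project along z, AND mask (53/81) → |grid| = 477
step 2: project along y, AND mask (48/81) → |grid| = 281
step 3: project along x, AND mask (30/81) → |grid| = 97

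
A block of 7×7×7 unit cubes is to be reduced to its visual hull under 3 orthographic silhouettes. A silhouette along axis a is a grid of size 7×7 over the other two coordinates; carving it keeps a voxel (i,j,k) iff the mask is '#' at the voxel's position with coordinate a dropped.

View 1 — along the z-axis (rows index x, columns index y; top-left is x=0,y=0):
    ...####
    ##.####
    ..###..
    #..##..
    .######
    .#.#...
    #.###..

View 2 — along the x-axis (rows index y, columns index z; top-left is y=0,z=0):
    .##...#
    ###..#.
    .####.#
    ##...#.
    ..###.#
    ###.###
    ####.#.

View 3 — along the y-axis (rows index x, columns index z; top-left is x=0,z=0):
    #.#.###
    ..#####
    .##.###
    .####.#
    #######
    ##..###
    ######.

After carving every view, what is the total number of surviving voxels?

before carving: 343 voxels (7×7×7)
  1. axis=2 (XY plane), |mask|=28  ⇒  voxels=196
  2. axis=0 (YZ plane), |mask|=30  ⇒  voxels=114
  3. axis=1 (XZ plane), |mask|=38  ⇒  voxels=91

voxel count = 91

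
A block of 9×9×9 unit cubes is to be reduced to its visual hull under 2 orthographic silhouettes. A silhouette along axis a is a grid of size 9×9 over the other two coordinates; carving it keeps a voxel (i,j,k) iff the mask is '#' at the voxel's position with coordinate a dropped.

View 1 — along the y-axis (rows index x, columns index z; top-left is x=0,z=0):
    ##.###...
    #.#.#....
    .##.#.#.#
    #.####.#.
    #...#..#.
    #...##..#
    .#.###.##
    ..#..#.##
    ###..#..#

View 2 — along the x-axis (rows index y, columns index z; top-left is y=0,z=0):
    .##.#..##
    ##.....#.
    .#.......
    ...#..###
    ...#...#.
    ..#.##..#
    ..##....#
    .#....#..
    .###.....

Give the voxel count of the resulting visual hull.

|visual hull| = 116

before carving: 729 voxels (9×9×9)
[1] y-view keeps 41 columns → grid now 369
[2] x-view keeps 27 columns → grid now 116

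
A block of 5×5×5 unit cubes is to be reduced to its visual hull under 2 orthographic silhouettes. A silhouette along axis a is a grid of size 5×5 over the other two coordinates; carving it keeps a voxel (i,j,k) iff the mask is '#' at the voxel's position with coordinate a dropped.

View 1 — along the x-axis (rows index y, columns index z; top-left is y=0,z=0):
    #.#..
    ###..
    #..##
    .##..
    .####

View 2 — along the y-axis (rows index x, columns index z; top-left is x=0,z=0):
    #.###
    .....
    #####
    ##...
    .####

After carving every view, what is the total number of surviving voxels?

full grid |V| = 125
carve view 1 (along x, YZ-mask fill 14/25): 70 voxels remain
carve view 2 (along y, XZ-mask fill 15/25): 42 voxels remain

remaining voxels: 42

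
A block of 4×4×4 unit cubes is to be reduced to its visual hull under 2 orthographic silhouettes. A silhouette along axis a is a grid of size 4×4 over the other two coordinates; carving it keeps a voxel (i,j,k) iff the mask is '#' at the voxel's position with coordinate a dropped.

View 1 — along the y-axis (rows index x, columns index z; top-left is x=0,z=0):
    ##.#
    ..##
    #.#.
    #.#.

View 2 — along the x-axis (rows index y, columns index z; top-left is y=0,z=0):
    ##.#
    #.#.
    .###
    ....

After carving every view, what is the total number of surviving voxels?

start: 4×4×4 = 64 voxels
after view 1 [y-axis, 9 of 16 cells solid] → remaining = 36
after view 2 [x-axis, 8 of 16 cells solid] → remaining = 18

voxel count = 18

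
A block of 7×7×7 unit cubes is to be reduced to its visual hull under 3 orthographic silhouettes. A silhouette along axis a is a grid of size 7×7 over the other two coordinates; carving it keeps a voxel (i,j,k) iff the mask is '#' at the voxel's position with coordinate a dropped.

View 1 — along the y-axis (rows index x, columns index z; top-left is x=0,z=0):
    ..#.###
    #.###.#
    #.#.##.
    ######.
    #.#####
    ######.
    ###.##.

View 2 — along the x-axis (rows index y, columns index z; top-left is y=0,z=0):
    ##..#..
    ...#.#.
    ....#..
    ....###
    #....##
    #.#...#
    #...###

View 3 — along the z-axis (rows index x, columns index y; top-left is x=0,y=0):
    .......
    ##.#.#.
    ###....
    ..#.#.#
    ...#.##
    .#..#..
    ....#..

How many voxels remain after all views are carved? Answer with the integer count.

start: 7×7×7 = 343 voxels
after view 1 [y-axis, 36 of 49 cells solid] → remaining = 252
after view 2 [x-axis, 19 of 49 cells solid] → remaining = 102
after view 3 [z-axis, 16 of 49 cells solid] → remaining = 34

34 voxels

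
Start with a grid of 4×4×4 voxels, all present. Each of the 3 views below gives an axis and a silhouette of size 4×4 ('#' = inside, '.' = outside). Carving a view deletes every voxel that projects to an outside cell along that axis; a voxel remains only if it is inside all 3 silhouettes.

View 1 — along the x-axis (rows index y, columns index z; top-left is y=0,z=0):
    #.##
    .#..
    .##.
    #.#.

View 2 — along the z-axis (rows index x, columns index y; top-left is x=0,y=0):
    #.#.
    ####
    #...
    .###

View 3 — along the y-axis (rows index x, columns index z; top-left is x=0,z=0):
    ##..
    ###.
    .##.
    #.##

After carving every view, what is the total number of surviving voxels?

remaining voxels: 13

before carving: 64 voxels (4×4×4)
after view 1 [x-axis, 8 of 16 cells solid] → remaining = 32
after view 2 [z-axis, 10 of 16 cells solid] → remaining = 21
after view 3 [y-axis, 10 of 16 cells solid] → remaining = 13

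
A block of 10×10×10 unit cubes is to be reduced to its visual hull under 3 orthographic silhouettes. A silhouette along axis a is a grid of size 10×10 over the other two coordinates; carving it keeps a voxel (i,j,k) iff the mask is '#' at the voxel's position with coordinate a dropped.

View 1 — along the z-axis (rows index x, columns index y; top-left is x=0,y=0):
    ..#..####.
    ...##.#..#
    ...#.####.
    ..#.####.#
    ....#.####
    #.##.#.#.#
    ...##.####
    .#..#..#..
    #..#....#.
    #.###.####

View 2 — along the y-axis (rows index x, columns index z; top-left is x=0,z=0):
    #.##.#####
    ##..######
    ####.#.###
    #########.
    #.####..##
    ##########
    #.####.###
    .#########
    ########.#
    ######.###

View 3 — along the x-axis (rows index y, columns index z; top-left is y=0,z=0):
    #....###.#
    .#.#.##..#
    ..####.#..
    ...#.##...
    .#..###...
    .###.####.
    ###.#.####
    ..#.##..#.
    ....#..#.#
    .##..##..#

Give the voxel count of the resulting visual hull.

start: 10×10×10 = 1000 voxels
carve view 1 (along z, XY-mask fill 51/100): 510 voxels remain
carve view 2 (along y, XZ-mask fill 85/100): 435 voxels remain
carve view 3 (along x, YZ-mask fill 49/100): 209 voxels remain

|visual hull| = 209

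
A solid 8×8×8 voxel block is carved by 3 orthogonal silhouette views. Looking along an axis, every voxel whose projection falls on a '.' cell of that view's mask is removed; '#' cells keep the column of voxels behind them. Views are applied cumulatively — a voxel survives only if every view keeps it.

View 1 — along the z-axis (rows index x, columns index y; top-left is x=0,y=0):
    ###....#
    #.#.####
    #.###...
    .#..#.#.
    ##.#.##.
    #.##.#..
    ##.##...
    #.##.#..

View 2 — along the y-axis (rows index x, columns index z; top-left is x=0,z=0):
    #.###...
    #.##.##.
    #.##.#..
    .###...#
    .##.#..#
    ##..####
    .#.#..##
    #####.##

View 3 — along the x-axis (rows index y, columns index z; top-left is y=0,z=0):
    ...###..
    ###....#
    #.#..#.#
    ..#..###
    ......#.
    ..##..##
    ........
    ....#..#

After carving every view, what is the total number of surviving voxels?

|visual hull| = 62

before carving: 512 voxels (8×8×8)
V1 z: intersect with XY mask (34 set) -- 272 left
V2 y: intersect with XZ mask (38 set) -- 162 left
V3 x: intersect with YZ mask (22 set) -- 62 left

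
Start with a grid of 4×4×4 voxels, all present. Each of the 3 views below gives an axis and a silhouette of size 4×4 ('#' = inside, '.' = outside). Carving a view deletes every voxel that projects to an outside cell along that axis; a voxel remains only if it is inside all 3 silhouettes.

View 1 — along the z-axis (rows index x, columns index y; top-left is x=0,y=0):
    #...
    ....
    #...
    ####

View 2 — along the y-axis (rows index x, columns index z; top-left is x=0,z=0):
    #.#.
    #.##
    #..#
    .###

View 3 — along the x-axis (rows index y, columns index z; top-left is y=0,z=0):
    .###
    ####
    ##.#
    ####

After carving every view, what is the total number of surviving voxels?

remaining voxels: 13

initial block: 4^3 = 64
[1] z-view keeps 6 columns → grid now 24
[2] y-view keeps 10 columns → grid now 16
[3] x-view keeps 14 columns → grid now 13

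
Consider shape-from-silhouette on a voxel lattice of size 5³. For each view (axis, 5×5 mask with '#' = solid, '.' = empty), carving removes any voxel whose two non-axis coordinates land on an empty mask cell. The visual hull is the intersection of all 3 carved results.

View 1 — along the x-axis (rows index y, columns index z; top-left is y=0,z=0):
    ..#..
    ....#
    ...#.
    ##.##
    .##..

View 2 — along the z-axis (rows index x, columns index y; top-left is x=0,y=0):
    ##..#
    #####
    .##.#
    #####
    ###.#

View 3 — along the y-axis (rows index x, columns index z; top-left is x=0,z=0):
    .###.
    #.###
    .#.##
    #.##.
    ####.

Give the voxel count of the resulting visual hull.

22 voxels

full grid |V| = 125
[1] x-view keeps 9 columns → grid now 45
[2] z-view keeps 20 columns → grid now 31
[3] y-view keeps 17 columns → grid now 22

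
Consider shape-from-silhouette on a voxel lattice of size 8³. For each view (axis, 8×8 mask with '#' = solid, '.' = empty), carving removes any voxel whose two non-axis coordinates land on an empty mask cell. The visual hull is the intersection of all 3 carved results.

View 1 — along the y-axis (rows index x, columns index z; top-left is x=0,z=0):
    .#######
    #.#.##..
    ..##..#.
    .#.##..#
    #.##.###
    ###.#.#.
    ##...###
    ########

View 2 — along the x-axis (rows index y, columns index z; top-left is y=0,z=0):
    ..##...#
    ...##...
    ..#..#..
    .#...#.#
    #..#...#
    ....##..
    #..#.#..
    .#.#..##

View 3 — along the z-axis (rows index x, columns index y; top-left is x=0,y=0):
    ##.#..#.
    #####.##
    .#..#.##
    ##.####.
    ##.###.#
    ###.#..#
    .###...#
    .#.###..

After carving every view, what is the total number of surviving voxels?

initial block: 8^3 = 512
  1. axis=1 (XZ plane), |mask|=42  ⇒  voxels=336
  2. axis=0 (YZ plane), |mask|=22  ⇒  voxels=113
  3. axis=2 (XY plane), |mask|=40  ⇒  voxels=69

voxel count = 69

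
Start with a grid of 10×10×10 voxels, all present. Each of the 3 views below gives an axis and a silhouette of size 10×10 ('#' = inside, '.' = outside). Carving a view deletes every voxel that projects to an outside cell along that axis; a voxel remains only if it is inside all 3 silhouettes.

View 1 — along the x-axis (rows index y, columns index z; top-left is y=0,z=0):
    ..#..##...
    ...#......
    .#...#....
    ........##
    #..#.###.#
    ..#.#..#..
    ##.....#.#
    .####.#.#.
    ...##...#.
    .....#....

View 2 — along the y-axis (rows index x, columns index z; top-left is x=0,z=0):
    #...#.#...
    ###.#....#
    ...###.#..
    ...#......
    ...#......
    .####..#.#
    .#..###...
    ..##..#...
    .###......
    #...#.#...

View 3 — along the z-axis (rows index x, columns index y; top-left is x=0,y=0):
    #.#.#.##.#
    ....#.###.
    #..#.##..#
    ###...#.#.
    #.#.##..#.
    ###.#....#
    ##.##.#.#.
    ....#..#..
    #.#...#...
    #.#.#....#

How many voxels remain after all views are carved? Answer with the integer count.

full grid |V| = 1000
carve view 1 (along x, YZ-mask fill 31/100): 310 voxels remain
carve view 2 (along y, XZ-mask fill 33/100): 104 voxels remain
carve view 3 (along z, XY-mask fill 45/100): 47 voxels remain

|visual hull| = 47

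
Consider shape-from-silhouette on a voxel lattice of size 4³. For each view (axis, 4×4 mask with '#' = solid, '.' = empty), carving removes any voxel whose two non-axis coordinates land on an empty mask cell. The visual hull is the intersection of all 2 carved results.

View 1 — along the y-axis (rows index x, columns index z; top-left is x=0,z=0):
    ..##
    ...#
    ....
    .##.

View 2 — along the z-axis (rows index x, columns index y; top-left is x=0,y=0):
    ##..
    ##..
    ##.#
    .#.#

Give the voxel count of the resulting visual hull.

full grid |V| = 64
step 1: project along y, AND mask (5/16) → |grid| = 20
step 2: project along z, AND mask (9/16) → |grid| = 10

|visual hull| = 10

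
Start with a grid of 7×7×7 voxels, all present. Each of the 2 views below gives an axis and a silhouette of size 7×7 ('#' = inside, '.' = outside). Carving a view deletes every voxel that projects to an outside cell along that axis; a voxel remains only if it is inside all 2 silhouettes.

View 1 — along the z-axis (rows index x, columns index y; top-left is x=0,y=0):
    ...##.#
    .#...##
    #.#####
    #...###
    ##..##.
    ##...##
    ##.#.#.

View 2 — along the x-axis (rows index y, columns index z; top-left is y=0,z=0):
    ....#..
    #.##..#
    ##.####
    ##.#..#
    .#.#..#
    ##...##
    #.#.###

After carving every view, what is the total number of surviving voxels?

full grid |V| = 343
carve view 1 (along z, XY-mask fill 28/49): 196 voxels remain
carve view 2 (along x, YZ-mask fill 27/49): 100 voxels remain

remaining voxels: 100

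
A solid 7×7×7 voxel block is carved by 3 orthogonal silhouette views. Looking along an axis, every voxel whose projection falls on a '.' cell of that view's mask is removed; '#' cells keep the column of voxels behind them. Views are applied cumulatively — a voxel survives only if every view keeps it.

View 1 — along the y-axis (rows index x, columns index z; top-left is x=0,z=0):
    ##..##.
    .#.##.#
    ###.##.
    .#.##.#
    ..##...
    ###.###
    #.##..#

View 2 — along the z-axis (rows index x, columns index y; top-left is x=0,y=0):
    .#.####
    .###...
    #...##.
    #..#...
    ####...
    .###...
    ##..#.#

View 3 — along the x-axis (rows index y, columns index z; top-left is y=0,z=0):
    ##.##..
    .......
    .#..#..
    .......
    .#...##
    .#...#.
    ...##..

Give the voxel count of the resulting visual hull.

remaining voxels: 24

full grid |V| = 343
V1 y: intersect with XZ mask (29 set) -- 203 left
V2 z: intersect with XY mask (24 set) -- 97 left
V3 x: intersect with YZ mask (13 set) -- 24 left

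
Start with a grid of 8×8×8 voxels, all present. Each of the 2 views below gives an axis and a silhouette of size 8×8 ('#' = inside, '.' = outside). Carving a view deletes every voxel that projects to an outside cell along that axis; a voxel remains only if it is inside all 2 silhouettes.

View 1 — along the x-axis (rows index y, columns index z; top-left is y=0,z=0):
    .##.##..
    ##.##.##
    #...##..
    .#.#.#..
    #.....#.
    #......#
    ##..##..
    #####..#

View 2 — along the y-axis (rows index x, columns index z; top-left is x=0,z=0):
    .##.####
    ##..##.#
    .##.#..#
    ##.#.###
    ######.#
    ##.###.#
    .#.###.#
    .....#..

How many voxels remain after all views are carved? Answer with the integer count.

initial block: 8^3 = 512
V1 x: intersect with YZ mask (30 set) -- 240 left
V2 y: intersect with XZ mask (40 set) -- 160 left

|visual hull| = 160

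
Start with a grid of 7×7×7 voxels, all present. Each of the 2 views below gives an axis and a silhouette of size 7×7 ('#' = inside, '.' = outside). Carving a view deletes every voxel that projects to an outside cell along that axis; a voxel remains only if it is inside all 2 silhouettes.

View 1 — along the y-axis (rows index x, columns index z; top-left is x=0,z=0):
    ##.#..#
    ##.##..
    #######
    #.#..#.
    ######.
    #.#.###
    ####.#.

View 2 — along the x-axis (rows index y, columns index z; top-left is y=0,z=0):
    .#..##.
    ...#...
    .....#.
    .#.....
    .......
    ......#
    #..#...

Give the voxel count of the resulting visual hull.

remaining voxels: 44

before carving: 343 voxels (7×7×7)
  1. axis=1 (XZ plane), |mask|=34  ⇒  voxels=238
  2. axis=0 (YZ plane), |mask|=9  ⇒  voxels=44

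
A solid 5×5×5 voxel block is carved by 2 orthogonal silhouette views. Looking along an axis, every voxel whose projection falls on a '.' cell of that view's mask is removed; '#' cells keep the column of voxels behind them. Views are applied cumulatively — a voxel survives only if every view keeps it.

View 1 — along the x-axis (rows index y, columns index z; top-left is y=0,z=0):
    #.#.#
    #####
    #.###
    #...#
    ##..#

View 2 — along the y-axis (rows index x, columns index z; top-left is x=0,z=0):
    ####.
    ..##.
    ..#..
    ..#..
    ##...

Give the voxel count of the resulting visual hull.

remaining voxels: 30

initial block: 5^3 = 125
V1 x: intersect with YZ mask (17 set) -- 85 left
V2 y: intersect with XZ mask (10 set) -- 30 left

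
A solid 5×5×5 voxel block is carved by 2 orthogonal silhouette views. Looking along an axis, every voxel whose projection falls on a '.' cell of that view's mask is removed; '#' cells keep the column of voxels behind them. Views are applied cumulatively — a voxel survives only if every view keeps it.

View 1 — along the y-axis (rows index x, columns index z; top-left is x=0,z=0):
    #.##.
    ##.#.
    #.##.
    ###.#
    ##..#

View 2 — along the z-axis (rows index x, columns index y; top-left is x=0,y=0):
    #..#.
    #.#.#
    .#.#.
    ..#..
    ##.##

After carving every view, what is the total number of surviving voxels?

start: 5×5×5 = 125 voxels
[1] y-view keeps 16 columns → grid now 80
[2] z-view keeps 12 columns → grid now 37

37 voxels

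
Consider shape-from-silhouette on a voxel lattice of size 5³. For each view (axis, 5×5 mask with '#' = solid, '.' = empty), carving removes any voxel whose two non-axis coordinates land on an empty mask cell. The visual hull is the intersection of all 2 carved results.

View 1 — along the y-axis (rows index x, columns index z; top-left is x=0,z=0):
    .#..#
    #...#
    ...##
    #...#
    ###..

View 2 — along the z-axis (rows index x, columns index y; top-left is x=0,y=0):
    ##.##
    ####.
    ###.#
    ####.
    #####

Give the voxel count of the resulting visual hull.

|visual hull| = 47

full grid |V| = 125
[1] y-view keeps 11 columns → grid now 55
[2] z-view keeps 21 columns → grid now 47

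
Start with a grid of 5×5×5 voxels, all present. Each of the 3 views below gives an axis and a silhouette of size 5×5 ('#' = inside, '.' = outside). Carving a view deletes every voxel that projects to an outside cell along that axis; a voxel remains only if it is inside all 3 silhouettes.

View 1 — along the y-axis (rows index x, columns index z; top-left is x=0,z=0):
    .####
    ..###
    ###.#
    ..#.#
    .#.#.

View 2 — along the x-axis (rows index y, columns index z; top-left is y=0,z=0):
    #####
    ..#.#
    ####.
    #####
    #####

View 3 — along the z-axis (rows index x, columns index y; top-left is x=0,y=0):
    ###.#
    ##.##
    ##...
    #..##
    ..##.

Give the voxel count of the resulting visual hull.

start: 5×5×5 = 125 voxels
V1 y: intersect with XZ mask (15 set) -- 75 left
V2 x: intersect with YZ mask (21 set) -- 64 left
V3 z: intersect with XY mask (15 set) -- 40 left

voxel count = 40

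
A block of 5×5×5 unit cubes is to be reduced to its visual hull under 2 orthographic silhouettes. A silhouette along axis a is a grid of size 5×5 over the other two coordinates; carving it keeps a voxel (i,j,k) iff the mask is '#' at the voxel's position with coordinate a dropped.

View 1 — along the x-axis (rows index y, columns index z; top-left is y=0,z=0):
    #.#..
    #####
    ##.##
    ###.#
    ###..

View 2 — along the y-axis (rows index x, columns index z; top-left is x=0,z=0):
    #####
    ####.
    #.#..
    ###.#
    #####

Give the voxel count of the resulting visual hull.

full grid |V| = 125
V1 x: intersect with YZ mask (18 set) -- 90 left
V2 y: intersect with XZ mask (20 set) -- 76 left

remaining voxels: 76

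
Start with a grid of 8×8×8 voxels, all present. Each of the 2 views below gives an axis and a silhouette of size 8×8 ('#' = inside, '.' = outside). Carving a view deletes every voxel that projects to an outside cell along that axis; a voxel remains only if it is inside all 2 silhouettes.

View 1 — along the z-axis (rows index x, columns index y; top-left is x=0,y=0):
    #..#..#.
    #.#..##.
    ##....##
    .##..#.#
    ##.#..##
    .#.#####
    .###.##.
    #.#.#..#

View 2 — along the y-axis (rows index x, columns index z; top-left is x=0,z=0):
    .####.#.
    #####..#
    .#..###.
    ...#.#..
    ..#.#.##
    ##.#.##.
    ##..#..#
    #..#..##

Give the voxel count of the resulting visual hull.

start: 8×8×8 = 512 voxels
V1 z: intersect with XY mask (35 set) -- 280 left
V2 y: intersect with XZ mask (34 set) -- 149 left

|visual hull| = 149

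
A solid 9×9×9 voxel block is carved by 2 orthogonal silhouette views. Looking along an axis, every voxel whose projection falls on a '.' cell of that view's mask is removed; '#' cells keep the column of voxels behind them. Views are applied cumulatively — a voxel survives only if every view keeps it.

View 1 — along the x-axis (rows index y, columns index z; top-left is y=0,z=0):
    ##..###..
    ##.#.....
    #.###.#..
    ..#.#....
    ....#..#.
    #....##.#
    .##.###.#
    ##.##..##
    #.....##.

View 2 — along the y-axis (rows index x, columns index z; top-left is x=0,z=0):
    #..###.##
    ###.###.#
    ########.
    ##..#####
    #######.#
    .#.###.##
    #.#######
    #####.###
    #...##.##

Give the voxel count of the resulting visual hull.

remaining voxels: 258

before carving: 729 voxels (9×9×9)
[1] x-view keeps 36 columns → grid now 324
[2] y-view keeps 63 columns → grid now 258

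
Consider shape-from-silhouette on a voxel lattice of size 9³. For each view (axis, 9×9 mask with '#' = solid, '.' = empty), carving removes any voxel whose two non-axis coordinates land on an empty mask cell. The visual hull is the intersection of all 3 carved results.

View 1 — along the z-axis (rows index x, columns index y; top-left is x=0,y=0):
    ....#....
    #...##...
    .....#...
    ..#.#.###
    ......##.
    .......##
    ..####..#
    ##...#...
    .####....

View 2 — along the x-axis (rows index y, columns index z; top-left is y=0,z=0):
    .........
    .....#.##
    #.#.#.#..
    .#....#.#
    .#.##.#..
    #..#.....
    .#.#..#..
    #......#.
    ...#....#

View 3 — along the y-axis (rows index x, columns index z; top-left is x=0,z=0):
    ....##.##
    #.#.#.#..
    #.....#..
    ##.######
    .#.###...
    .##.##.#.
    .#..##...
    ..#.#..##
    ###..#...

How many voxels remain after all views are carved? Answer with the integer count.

remaining voxels: 33

initial block: 9^3 = 729
after view 1 [z-axis, 26 of 81 cells solid] → remaining = 234
after view 2 [x-axis, 23 of 81 cells solid] → remaining = 70
after view 3 [y-axis, 38 of 81 cells solid] → remaining = 33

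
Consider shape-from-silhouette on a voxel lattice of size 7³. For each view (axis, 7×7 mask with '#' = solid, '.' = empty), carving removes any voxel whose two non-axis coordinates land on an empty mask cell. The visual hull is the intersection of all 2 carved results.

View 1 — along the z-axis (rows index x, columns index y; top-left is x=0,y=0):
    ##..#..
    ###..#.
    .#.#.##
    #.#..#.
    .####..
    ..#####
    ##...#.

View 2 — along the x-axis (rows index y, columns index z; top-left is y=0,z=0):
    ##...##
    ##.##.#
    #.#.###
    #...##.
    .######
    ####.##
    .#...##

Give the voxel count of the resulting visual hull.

remaining voxels: 124

before carving: 343 voxels (7×7×7)
step 1: project along z, AND mask (26/49) → |grid| = 182
step 2: project along x, AND mask (32/49) → |grid| = 124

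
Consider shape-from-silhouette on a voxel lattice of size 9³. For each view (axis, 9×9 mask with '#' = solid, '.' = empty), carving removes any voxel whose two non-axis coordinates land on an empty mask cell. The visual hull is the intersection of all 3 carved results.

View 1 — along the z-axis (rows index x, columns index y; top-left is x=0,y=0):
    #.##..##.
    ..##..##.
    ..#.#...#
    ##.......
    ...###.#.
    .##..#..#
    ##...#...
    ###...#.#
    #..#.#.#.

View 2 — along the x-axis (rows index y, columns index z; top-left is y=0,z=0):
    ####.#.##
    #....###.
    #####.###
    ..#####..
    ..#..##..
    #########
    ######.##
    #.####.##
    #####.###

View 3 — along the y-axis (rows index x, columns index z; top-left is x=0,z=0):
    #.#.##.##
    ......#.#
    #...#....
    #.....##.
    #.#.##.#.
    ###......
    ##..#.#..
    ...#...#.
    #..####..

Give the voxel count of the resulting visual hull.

start: 9×9×9 = 729 voxels
V1 z: intersect with XY mask (34 set) -- 306 left
V2 x: intersect with YZ mask (59 set) -- 229 left
V3 y: intersect with XZ mask (32 set) -- 97 left

remaining voxels: 97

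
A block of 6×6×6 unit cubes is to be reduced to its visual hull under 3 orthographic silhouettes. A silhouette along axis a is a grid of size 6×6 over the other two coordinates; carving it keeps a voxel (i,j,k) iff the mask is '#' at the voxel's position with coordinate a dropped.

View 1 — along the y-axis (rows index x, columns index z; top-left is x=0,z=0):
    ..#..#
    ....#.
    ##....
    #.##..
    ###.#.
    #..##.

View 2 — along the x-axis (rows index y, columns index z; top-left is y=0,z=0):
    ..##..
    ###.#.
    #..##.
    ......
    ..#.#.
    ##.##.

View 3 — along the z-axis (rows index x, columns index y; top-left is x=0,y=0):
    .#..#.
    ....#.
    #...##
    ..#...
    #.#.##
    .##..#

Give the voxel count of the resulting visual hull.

initial block: 6^3 = 216
  1. axis=1 (XZ plane), |mask|=15  ⇒  voxels=90
  2. axis=0 (YZ plane), |mask|=15  ⇒  voxels=43
  3. axis=2 (XY plane), |mask|=14  ⇒  voxels=23

voxel count = 23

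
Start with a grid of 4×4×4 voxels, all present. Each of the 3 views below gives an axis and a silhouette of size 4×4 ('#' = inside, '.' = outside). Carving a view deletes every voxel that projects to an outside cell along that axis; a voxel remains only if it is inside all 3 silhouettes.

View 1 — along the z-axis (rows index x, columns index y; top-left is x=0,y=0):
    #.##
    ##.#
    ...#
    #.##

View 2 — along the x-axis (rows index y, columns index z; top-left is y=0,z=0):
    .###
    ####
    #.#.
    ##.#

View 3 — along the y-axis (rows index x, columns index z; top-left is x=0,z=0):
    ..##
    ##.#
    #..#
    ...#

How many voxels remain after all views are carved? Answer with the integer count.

remaining voxels: 16

before carving: 64 voxels (4×4×4)
after view 1 [z-axis, 10 of 16 cells solid] → remaining = 40
after view 2 [x-axis, 12 of 16 cells solid] → remaining = 29
after view 3 [y-axis, 8 of 16 cells solid] → remaining = 16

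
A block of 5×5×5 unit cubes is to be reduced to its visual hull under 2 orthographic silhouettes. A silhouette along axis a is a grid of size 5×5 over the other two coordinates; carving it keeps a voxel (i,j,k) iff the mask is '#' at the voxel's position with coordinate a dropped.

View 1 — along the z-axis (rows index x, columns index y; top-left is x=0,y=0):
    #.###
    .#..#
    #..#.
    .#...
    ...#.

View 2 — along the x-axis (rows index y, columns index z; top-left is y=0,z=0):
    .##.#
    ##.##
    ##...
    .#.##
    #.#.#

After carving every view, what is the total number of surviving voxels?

full grid |V| = 125
after view 1 [z-axis, 10 of 25 cells solid] → remaining = 50
after view 2 [x-axis, 15 of 25 cells solid] → remaining = 31

|visual hull| = 31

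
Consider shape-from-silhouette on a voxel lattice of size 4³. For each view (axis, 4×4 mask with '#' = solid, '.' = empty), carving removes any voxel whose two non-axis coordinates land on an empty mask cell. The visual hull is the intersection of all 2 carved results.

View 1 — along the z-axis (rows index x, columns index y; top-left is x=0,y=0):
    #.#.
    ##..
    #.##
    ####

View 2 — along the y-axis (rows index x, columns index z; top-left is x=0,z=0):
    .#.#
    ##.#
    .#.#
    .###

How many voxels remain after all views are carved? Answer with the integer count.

28 voxels

full grid |V| = 64
[1] z-view keeps 11 columns → grid now 44
[2] y-view keeps 10 columns → grid now 28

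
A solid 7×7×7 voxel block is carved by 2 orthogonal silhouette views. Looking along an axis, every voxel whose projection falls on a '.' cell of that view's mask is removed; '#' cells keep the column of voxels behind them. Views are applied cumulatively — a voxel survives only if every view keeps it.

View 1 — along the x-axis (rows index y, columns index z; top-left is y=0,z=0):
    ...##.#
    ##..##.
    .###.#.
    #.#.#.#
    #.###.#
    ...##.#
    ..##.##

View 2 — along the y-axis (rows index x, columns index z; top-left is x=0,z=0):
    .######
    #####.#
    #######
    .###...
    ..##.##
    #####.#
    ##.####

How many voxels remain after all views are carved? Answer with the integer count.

|visual hull| = 150

initial block: 7^3 = 343
V1 x: intersect with YZ mask (27 set) -- 189 left
V2 y: intersect with XZ mask (38 set) -- 150 left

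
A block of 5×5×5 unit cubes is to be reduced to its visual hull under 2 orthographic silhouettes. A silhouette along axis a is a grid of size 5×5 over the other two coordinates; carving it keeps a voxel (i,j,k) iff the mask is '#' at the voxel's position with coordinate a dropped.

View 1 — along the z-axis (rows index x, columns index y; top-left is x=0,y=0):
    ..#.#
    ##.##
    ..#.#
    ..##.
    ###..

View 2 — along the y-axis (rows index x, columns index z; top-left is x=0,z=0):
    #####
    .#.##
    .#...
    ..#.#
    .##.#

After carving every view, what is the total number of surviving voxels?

initial block: 5^3 = 125
[1] z-view keeps 13 columns → grid now 65
[2] y-view keeps 14 columns → grid now 37

37 voxels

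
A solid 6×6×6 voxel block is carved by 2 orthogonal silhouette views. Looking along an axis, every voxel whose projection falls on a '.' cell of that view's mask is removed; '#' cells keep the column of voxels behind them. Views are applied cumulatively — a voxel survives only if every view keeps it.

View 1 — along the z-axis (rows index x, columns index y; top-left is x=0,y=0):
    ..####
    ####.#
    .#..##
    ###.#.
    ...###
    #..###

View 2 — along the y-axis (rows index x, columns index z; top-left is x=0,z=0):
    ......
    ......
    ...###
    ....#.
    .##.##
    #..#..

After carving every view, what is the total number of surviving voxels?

full grid |V| = 216
[1] z-view keeps 23 columns → grid now 138
[2] y-view keeps 10 columns → grid now 33

33 voxels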